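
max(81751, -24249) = 81751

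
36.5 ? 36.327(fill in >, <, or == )>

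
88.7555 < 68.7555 False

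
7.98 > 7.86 True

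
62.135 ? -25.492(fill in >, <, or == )>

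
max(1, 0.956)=1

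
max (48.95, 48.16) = 48.95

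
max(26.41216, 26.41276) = 26.41276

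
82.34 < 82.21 False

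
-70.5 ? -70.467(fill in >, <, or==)<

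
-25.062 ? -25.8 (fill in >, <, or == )>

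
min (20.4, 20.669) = 20.4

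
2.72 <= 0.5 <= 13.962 False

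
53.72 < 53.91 True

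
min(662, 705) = 662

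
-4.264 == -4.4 False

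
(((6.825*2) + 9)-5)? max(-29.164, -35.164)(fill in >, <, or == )>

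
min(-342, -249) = -342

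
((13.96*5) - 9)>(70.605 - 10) True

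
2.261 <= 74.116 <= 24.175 False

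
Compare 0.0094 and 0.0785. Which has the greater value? 0.0785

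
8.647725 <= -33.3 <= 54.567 False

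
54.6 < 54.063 False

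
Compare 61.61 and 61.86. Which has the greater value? 61.86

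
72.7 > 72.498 True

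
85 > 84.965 True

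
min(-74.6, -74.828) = -74.828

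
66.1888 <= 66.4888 True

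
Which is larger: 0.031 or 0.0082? 0.031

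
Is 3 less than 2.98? No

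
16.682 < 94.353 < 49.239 False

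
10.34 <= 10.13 False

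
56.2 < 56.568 True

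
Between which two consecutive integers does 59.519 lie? 59 and 60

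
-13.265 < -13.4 False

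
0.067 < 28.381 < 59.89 True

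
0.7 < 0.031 False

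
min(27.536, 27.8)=27.536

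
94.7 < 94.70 False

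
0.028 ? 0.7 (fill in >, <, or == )<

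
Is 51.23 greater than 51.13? Yes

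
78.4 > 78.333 True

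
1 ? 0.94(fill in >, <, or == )>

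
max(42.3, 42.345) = 42.345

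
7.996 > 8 False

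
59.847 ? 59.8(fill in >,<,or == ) >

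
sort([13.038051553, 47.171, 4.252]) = [4.252, 13.038051553, 47.171]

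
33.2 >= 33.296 False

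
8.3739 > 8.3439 True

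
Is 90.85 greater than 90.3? Yes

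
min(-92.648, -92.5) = -92.648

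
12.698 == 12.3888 False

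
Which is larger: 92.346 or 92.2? 92.346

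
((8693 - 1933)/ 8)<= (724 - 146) False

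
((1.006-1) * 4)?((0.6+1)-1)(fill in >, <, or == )<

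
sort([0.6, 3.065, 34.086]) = [0.6, 3.065, 34.086]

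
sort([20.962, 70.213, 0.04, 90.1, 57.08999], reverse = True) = [90.1, 70.213, 57.08999, 20.962, 0.04]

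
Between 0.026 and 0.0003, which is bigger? 0.026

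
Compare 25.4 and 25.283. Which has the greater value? 25.4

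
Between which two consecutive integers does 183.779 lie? 183 and 184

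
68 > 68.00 False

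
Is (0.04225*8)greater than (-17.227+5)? Yes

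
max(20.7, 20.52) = 20.7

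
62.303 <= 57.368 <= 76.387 False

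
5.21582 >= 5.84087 False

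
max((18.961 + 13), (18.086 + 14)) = 32.086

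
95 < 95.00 False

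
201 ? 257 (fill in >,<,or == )<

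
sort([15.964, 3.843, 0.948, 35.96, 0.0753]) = [0.0753, 0.948, 3.843, 15.964, 35.96]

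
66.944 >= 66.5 True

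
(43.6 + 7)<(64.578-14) False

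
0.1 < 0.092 False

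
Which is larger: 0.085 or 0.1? 0.1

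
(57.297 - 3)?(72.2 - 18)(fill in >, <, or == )>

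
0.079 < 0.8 True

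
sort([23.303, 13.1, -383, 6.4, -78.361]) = [-383, -78.361, 6.4, 13.1, 23.303]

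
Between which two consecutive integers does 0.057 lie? 0 and 1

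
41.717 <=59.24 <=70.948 True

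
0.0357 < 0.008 False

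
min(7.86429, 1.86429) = 1.86429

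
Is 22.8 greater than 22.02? Yes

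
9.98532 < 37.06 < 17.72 False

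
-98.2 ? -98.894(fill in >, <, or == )>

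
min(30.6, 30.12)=30.12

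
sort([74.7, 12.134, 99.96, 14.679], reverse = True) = [99.96, 74.7, 14.679, 12.134]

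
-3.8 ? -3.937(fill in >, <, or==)>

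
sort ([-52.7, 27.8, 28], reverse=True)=[28, 27.8, -52.7]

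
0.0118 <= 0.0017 False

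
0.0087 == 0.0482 False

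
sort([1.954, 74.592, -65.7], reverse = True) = [74.592, 1.954, -65.7]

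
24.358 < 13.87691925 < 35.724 False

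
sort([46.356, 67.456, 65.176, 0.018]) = [0.018, 46.356, 65.176, 67.456]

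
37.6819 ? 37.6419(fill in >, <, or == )>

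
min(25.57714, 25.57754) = 25.57714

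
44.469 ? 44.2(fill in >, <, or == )>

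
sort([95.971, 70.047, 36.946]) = [36.946, 70.047, 95.971]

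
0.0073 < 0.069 True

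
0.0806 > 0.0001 True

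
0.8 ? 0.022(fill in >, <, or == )>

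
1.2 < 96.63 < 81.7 False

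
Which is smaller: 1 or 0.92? 0.92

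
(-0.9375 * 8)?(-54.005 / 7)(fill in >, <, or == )>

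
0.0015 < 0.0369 True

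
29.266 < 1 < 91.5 False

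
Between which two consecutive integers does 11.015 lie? 11 and 12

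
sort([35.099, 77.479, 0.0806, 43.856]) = [0.0806, 35.099, 43.856, 77.479]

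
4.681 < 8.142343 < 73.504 True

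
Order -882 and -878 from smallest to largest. -882, -878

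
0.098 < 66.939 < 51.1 False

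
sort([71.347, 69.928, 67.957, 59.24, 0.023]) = [0.023, 59.24, 67.957, 69.928, 71.347]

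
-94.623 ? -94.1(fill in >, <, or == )<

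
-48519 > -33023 False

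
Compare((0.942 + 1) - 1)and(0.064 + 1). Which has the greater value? (0.064 + 1)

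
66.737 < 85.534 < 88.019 True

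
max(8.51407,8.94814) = 8.94814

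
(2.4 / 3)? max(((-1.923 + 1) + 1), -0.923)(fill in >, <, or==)>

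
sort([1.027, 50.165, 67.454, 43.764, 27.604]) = [1.027, 27.604, 43.764, 50.165, 67.454]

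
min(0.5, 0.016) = 0.016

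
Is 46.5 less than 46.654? Yes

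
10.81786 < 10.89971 True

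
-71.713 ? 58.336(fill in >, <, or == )<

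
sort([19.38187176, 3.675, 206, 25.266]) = [3.675, 19.38187176, 25.266, 206]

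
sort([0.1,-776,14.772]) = [-776,0.1,14.772]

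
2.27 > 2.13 True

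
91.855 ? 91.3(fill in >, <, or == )>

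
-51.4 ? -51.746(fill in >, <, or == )>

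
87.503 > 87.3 True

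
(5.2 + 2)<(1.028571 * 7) False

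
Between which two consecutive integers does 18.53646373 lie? 18 and 19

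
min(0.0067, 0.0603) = 0.0067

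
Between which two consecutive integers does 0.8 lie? 0 and 1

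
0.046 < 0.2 True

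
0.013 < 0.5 True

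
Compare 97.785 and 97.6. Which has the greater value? 97.785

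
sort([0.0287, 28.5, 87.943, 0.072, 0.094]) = [0.0287, 0.072, 0.094, 28.5, 87.943]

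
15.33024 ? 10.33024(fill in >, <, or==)>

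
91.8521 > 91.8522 False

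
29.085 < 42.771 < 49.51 True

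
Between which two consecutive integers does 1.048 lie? 1 and 2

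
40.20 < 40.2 False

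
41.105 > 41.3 False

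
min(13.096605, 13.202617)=13.096605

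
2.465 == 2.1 False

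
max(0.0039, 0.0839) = 0.0839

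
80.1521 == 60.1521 False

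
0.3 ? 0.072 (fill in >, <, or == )>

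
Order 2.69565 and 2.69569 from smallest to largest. 2.69565, 2.69569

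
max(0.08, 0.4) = 0.4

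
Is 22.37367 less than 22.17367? No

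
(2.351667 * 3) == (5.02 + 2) False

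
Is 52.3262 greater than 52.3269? No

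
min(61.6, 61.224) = 61.224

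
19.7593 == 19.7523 False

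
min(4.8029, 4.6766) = 4.6766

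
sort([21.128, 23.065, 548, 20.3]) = [20.3, 21.128, 23.065, 548]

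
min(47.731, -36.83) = -36.83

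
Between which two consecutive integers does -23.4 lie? -24 and -23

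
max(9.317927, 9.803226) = 9.803226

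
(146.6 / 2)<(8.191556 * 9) True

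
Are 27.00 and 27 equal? Yes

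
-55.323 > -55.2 False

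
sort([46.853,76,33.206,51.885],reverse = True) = [76,51.885,46.853,33.206]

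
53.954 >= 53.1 True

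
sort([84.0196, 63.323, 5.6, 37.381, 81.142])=[5.6, 37.381, 63.323, 81.142, 84.0196]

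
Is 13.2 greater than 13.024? Yes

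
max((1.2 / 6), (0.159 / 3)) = 0.2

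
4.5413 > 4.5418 False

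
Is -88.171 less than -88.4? No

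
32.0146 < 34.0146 True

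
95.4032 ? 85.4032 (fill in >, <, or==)>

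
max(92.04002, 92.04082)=92.04082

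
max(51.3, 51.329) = 51.329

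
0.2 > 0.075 True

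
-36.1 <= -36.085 True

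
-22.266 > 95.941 False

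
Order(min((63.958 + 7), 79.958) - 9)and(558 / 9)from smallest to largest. (min((63.958 + 7), 79.958) - 9), (558 / 9)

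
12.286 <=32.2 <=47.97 True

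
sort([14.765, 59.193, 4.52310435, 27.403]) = [4.52310435, 14.765, 27.403, 59.193]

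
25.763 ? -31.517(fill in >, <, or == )>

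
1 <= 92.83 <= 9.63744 False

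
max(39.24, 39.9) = 39.9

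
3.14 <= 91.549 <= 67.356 False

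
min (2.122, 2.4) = 2.122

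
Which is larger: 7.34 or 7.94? 7.94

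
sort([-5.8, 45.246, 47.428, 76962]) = [-5.8, 45.246, 47.428, 76962]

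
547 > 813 False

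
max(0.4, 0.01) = 0.4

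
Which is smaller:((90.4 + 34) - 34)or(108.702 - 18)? ((90.4 + 34) - 34)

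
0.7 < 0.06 False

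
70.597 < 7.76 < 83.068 False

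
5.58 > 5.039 True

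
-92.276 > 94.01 False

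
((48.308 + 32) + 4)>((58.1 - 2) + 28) True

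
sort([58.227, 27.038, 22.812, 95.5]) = [22.812, 27.038, 58.227, 95.5]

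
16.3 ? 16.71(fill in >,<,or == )<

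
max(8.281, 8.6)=8.6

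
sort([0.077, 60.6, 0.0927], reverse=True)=[60.6, 0.0927, 0.077]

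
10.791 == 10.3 False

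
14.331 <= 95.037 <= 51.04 False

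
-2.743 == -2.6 False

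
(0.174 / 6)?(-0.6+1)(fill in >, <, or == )<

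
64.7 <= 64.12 False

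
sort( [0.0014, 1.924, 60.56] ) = [0.0014, 1.924, 60.56]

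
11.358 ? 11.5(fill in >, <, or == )<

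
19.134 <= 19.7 True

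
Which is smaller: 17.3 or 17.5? 17.3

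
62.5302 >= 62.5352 False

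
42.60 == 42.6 True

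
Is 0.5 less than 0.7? Yes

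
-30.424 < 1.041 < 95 True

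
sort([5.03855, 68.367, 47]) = [5.03855, 47, 68.367]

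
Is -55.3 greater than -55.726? Yes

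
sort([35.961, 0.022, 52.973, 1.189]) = [0.022, 1.189, 35.961, 52.973]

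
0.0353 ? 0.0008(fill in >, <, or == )>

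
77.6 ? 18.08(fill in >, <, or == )>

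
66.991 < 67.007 True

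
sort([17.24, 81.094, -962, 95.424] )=[-962, 17.24, 81.094, 95.424]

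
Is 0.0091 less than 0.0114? Yes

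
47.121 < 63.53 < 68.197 True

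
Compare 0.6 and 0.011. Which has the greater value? 0.6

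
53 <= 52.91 False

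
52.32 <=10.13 False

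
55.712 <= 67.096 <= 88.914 True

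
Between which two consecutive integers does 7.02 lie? 7 and 8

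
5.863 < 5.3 False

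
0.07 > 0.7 False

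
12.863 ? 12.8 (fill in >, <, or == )>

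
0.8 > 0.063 True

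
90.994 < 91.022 True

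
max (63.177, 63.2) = 63.2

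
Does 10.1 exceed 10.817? No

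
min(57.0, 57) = 57.0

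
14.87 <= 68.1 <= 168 True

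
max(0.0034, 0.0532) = 0.0532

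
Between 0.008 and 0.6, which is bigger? 0.6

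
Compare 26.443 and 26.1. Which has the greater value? 26.443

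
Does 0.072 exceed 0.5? No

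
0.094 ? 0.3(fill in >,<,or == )<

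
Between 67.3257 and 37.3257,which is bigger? 67.3257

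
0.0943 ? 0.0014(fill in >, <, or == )>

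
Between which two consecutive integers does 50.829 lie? 50 and 51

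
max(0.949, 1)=1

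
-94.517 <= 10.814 True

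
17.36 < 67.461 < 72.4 True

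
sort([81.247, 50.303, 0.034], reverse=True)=[81.247, 50.303, 0.034]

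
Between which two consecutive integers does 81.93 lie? 81 and 82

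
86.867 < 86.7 False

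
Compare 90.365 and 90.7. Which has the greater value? 90.7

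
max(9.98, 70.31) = 70.31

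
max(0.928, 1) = 1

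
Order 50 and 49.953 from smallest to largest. 49.953, 50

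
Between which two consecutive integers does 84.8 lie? 84 and 85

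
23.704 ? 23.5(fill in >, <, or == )>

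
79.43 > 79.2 True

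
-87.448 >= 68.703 False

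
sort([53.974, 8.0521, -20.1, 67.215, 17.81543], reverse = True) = [67.215, 53.974, 17.81543, 8.0521, -20.1]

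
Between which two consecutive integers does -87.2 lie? -88 and -87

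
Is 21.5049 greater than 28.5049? No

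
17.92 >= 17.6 True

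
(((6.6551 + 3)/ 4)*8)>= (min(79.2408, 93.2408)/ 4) False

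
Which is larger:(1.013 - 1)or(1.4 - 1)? (1.4 - 1)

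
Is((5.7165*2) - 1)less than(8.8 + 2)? Yes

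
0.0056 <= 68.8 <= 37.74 False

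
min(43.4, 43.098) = 43.098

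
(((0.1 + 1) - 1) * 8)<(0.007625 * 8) False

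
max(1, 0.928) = 1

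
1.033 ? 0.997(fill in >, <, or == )>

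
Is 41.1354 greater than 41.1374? No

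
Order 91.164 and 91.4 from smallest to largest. 91.164, 91.4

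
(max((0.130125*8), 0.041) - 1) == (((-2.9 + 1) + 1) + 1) False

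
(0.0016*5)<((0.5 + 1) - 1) True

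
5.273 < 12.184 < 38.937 True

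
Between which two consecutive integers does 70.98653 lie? 70 and 71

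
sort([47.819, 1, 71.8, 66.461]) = [1, 47.819, 66.461, 71.8]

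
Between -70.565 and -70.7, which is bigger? -70.565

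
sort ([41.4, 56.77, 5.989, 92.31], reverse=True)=[92.31, 56.77, 41.4, 5.989]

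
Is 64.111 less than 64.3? Yes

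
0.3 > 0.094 True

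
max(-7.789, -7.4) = -7.4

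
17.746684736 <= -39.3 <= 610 False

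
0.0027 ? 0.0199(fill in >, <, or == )<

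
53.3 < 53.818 True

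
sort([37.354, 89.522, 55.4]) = [37.354, 55.4, 89.522]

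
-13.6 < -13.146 True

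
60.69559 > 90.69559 False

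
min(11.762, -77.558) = -77.558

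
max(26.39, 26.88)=26.88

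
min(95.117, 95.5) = 95.117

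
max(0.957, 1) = 1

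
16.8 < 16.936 True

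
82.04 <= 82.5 True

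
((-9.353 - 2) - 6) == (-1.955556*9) False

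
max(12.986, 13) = 13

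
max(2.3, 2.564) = 2.564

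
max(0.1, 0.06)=0.1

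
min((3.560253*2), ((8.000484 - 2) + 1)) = 7.000484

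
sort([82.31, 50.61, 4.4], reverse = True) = [82.31, 50.61, 4.4]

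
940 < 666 False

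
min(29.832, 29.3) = 29.3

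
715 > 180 True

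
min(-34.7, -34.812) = -34.812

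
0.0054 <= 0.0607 True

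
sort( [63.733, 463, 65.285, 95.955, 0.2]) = [0.2, 63.733, 65.285, 95.955, 463]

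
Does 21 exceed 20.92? Yes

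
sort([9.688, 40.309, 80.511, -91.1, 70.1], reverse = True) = [80.511, 70.1, 40.309, 9.688, -91.1]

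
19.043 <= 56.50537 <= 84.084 True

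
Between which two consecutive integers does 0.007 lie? 0 and 1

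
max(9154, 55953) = 55953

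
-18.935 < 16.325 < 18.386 True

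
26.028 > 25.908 True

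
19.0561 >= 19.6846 False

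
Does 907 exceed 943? No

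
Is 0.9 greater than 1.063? No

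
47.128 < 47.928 True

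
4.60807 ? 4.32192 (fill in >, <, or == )>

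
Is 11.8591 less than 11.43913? No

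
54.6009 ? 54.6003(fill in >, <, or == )>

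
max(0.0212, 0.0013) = 0.0212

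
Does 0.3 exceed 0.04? Yes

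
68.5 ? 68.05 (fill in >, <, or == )>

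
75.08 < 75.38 True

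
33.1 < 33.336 True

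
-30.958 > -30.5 False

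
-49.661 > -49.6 False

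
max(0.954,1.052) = 1.052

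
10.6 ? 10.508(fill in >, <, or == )>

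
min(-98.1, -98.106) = -98.106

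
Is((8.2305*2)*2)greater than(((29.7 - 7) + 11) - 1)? Yes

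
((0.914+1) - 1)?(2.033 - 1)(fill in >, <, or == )<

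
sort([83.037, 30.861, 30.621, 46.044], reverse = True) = [83.037, 46.044, 30.861, 30.621]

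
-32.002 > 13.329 False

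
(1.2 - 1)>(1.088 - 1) True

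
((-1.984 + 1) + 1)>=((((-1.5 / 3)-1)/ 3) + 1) False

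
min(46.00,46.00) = 46.00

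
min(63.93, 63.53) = 63.53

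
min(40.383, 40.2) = 40.2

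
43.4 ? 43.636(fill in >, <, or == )<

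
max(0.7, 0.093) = 0.7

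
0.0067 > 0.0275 False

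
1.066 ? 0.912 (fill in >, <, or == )>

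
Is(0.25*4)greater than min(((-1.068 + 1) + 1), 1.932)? Yes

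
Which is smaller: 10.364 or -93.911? -93.911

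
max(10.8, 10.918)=10.918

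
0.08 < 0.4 True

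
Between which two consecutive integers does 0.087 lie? 0 and 1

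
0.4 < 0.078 False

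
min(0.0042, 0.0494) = 0.0042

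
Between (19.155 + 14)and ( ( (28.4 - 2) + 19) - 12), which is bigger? ( ( (28.4 - 2) + 19) - 12)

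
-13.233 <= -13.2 True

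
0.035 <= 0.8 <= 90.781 True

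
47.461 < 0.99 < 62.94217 False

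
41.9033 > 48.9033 False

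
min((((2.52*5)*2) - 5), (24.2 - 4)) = 20.2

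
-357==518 False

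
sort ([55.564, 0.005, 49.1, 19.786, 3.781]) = [0.005, 3.781, 19.786, 49.1, 55.564]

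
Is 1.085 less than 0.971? No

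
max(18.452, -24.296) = 18.452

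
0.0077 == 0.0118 False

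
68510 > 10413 True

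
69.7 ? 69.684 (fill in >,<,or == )>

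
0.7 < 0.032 False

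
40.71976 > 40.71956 True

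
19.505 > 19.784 False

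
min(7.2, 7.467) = 7.2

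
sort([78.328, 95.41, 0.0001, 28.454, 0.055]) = [0.0001, 0.055, 28.454, 78.328, 95.41]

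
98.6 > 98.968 False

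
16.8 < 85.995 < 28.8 False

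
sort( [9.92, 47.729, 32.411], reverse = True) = [47.729, 32.411, 9.92]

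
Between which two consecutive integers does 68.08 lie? 68 and 69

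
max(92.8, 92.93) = 92.93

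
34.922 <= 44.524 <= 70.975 True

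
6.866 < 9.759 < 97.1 True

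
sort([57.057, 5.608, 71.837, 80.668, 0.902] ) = [0.902, 5.608, 57.057, 71.837, 80.668]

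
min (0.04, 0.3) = 0.04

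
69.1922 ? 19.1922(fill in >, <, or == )>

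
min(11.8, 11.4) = 11.4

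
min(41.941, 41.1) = 41.1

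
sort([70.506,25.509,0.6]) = [0.6,25.509,70.506]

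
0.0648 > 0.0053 True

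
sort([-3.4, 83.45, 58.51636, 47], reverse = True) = [83.45, 58.51636, 47, -3.4]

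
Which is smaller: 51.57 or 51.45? 51.45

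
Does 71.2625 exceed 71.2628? No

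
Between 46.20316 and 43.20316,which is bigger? 46.20316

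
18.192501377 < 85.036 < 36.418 False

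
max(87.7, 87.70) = 87.70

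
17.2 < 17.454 True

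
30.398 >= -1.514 True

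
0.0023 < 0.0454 True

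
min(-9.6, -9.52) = -9.6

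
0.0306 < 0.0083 False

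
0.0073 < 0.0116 True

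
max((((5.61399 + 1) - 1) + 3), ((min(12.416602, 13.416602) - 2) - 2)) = 8.61399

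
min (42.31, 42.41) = 42.31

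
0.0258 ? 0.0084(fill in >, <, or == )>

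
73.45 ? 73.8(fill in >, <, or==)<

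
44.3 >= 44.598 False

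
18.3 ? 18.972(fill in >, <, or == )<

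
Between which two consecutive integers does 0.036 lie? 0 and 1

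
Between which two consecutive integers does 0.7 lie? 0 and 1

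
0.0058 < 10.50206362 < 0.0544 False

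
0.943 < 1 True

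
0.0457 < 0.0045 False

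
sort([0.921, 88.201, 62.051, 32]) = [0.921, 32, 62.051, 88.201]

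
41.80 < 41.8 False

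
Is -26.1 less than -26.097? Yes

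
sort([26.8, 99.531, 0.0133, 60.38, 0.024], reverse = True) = [99.531, 60.38, 26.8, 0.024, 0.0133]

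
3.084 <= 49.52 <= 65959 True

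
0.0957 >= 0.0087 True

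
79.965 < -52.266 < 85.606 False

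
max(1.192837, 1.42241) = 1.42241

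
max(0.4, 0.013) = 0.4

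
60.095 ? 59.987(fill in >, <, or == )>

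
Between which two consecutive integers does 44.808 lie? 44 and 45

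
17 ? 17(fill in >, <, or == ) ==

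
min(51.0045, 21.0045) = 21.0045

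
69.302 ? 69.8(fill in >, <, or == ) <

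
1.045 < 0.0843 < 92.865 False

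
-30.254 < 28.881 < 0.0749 False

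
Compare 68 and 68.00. They are equal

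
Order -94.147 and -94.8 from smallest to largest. -94.8, -94.147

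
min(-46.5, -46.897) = -46.897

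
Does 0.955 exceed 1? No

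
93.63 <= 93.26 False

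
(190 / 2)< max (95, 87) False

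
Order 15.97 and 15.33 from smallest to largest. 15.33, 15.97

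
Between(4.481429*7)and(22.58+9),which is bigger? (22.58+9)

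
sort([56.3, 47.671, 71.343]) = [47.671, 56.3, 71.343]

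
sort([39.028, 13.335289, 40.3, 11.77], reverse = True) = [40.3, 39.028, 13.335289, 11.77]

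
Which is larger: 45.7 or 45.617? 45.7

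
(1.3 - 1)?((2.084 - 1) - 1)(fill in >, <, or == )>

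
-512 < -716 False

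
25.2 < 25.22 True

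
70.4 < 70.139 False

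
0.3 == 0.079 False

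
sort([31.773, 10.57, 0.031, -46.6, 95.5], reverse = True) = [95.5, 31.773, 10.57, 0.031, -46.6]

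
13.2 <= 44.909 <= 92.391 True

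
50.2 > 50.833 False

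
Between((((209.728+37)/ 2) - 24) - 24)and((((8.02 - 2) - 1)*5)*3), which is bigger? ((((209.728+37)/ 2) - 24) - 24)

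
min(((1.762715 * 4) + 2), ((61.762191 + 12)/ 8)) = 9.05086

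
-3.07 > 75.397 False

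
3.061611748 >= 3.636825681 False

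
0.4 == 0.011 False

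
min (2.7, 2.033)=2.033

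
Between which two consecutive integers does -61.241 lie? -62 and -61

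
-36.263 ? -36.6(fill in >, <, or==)>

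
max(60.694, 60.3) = 60.694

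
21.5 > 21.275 True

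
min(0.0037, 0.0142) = 0.0037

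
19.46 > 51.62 False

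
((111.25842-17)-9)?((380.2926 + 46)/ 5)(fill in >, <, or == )<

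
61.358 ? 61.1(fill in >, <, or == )>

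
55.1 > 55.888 False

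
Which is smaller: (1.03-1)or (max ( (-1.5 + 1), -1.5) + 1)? (1.03-1)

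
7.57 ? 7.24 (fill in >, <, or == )>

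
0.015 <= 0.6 True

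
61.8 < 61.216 False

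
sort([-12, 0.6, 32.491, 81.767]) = [-12, 0.6, 32.491, 81.767]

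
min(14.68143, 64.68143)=14.68143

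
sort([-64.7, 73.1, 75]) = [-64.7, 73.1, 75]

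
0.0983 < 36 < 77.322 True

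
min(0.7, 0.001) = 0.001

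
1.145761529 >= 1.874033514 False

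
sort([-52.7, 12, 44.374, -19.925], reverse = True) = [44.374, 12, -19.925, -52.7]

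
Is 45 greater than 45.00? No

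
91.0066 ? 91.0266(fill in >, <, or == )<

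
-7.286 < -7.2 True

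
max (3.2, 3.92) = 3.92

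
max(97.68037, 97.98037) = 97.98037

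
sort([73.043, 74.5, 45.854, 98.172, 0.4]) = [0.4, 45.854, 73.043, 74.5, 98.172]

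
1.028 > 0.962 True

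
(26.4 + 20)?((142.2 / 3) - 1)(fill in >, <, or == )==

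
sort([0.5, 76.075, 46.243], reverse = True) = [76.075, 46.243, 0.5]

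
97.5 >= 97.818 False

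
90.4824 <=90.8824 True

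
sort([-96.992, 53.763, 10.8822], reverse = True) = [53.763, 10.8822, -96.992]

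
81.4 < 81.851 True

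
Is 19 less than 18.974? No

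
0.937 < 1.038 True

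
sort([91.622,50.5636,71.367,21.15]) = [21.15,50.5636,71.367,91.622]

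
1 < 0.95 False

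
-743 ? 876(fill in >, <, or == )<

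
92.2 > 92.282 False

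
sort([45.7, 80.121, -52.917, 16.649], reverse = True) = [80.121, 45.7, 16.649, -52.917]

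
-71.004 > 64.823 False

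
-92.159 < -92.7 False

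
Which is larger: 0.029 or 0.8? 0.8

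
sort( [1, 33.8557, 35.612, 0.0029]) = [0.0029, 1, 33.8557, 35.612]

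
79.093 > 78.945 True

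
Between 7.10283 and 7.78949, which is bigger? 7.78949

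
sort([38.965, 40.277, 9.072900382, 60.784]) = [9.072900382, 38.965, 40.277, 60.784]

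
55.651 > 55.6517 False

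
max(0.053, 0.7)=0.7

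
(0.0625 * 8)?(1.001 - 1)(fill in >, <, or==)>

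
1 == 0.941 False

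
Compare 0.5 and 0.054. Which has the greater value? 0.5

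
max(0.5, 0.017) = 0.5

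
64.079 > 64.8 False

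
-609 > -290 False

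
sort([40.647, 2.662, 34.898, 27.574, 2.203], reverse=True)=[40.647, 34.898, 27.574, 2.662, 2.203]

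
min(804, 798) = 798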